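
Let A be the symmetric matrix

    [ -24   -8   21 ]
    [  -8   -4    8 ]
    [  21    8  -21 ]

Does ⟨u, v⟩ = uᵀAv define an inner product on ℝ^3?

no

Row-reducing A symmetrically gives the diagonal entries -24, -4/3, -15/8.
That gives 3 negative pivots.
Hence Q is negative definite.
⟨·,·⟩ is an inner product exactly when A is positive definite.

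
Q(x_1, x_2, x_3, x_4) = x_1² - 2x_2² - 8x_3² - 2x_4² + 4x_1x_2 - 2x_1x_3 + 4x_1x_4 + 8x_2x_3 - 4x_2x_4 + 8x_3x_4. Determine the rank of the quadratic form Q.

The associated matrix is A = [[1, 2, -1, 2], [2, -2, 4, -2], [-1, 4, -8, 4], [2, -2, 4, -2]].
Symmetric row and column elimination reduces A to a congruent diagonal form with pivots 1, -6, -3, 0.
That gives 1 positive, 2 negative, 1 zero pivots.
The rank is the number of nonzero pivots: 3.

3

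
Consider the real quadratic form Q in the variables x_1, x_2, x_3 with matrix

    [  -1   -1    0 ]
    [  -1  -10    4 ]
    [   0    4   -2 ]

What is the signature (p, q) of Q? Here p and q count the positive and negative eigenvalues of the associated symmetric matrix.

(0, 3)

Applying the same elementary operations to the rows and columns of A produces a congruent diagonal matrix with entries -1, -9, -2/9.
That gives 3 negative pivots.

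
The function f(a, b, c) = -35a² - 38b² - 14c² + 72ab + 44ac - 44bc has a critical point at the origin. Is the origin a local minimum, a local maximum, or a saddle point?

The Hessian at the origin is H = [[-70, 72, 44], [72, -76, -44], [44, -44, -28]].
An LDLᵀ factorisation of H has diagonal entries -70, -68/35, 8/17.
So there are 1 positive, 2 negative pivots.
H is indefinite, so the origin is a saddle point.

saddle point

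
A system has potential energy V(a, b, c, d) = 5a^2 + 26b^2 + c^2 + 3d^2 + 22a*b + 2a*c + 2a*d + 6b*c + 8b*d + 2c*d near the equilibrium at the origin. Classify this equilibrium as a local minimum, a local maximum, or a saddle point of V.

local minimum

The Hessian at the origin is H = [[10, 22, 2, 2], [22, 52, 6, 8], [2, 6, 2, 2], [2, 8, 2, 6]].
An LDLᵀ factorisation of H has diagonal entries 10, 18/5, 8/9, 2.
So there are 4 positive pivots.
H is positive definite, so the origin is a strict local minimum.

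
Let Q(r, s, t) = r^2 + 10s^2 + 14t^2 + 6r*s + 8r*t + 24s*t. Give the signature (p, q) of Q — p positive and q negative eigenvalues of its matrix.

The symmetric matrix is A = [[1, 3, 4], [3, 10, 12], [4, 12, 14]].
Symmetric row and column elimination reduces A to a congruent diagonal form with pivots 1, 1, -2.
That gives 2 positive, 1 negative pivots.

(2, 1)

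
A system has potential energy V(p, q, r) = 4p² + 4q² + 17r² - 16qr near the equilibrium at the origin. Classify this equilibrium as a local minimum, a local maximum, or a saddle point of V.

The Hessian at the origin is H = [[8, 0, 0], [0, 8, -16], [0, -16, 34]].
Row-reducing H symmetrically gives the diagonal entries 8, 8, 2.
Counting signs: 3 positive.
H is positive definite, so the origin is a strict local minimum.

local minimum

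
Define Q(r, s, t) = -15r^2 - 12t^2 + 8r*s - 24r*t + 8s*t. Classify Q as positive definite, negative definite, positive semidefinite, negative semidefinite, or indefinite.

indefinite

Write A = [[-15, 4, -12], [4, 0, 4], [-12, 4, -12]].
Symmetric row and column elimination reduces A to a congruent diagonal form with pivots -15, 16/15, -3.
So there are 1 positive, 2 negative pivots.
Hence Q is indefinite.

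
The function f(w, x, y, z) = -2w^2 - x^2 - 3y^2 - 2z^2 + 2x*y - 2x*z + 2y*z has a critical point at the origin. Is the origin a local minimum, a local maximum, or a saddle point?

The Hessian at the origin is H = [[-4, 0, 0, 0], [0, -2, 2, -2], [0, 2, -6, 2], [0, -2, 2, -4]].
Applying the same elementary operations to the rows and columns of H produces a congruent diagonal matrix with entries -4, -2, -4, -2.
So there are 4 negative pivots.
H is negative definite, so the origin is a strict local maximum.

local maximum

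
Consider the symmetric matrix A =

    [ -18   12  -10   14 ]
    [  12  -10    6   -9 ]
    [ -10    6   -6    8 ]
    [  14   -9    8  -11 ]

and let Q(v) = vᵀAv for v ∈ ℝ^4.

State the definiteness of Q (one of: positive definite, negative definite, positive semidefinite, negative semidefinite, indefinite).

Row-reducing A symmetrically gives the diagonal entries -18, -2, -2/9, 0.
Counting signs: 3 negative, 1 zero.
Hence Q is negative semidefinite.

negative semidefinite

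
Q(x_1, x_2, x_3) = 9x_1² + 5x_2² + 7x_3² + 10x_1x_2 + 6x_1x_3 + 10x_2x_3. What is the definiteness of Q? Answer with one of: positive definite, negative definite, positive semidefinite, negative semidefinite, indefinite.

The symmetric matrix of Q is A = [[9, 5, 3], [5, 5, 5], [3, 5, 7]].
Leading principal minors: Δ_1 = 9, Δ_2 = 20, Δ_3 = 20.
All leading principal minors are positive, so by Sylvester's criterion Q is positive definite.

positive definite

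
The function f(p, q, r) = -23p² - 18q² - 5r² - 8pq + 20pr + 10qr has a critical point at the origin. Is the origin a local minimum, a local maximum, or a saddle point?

The Hessian at the origin is H = [[-46, -8, 20], [-8, -36, 10], [20, 10, -10]].
Row-reducing H symmetrically gives the diagonal entries -46, -796/23, -15/199.
So there are 3 negative pivots.
H is negative definite, so the origin is a strict local maximum.

local maximum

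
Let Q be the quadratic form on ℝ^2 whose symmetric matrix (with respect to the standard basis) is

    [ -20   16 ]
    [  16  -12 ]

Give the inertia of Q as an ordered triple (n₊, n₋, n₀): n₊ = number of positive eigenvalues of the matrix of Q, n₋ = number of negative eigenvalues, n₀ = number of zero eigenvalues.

Symmetric row and column elimination reduces A to a congruent diagonal form with pivots -20, 4/5.
That gives 1 positive, 1 negative pivots.

(1, 1, 0)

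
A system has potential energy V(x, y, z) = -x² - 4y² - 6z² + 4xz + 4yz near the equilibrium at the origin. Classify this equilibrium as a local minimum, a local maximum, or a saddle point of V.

The Hessian at the origin is H = [[-2, 0, 4], [0, -8, 4], [4, 4, -12]].
Applying the same elementary operations to the rows and columns of H produces a congruent diagonal matrix with entries -2, -8, -2.
Counting signs: 3 negative.
H is negative definite, so the origin is a strict local maximum.

local maximum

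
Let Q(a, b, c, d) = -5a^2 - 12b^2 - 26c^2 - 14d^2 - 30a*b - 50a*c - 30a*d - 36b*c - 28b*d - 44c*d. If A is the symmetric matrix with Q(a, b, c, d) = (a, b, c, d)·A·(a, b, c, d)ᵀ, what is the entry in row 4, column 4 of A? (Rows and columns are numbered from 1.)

-14

The coefficient of d^2 in Q is -14, and that is exactly A[4,4].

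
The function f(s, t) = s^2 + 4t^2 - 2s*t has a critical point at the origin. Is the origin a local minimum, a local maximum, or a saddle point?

local minimum

The Hessian at the origin is H = [[2, -2], [-2, 8]].
det H = 2·8 − (-2)² = 12 > 0 and H[1,1] = 2 > 0, so H is positive definite.
Therefore the origin is a local minimum.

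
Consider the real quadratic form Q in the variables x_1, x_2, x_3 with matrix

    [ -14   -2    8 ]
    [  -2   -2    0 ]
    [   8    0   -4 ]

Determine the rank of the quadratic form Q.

3

Symmetric row and column elimination reduces A to a congruent diagonal form with pivots -14, -12/7, 4/3.
Counting signs: 1 positive, 2 negative.
The rank is the number of nonzero pivots: 3.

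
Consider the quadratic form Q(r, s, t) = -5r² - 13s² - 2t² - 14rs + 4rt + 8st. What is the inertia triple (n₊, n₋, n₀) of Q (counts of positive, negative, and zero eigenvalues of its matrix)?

Write A = [[-5, -7, 2], [-7, -13, 4], [2, 4, -2]].
An LDLᵀ factorisation of A has diagonal entries -5, -16/5, -3/4.
Counting signs: 3 negative.

(0, 3, 0)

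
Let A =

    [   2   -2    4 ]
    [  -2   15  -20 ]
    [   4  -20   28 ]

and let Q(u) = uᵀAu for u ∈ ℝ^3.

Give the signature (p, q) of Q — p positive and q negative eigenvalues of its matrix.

Congruent diagonalization of A (simultaneous row and column reduction) yields pivots 2, 13, 4/13.
Counting signs: 3 positive.

(3, 0)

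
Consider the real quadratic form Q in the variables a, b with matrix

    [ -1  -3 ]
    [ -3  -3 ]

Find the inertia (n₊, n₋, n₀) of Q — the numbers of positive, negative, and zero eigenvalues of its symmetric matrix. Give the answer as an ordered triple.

(1, 1, 0)

Congruent diagonalization of A (simultaneous row and column reduction) yields pivots -1, 6.
Counting signs: 1 positive, 1 negative.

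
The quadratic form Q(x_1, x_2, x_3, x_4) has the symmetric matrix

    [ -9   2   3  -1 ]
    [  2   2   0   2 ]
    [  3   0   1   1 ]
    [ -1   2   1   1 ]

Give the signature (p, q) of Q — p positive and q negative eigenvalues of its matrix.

(2, 2)

An LDLᵀ factorisation of A has diagonal entries -9, 22/9, 20/11, -1/5.
Counting signs: 2 positive, 2 negative.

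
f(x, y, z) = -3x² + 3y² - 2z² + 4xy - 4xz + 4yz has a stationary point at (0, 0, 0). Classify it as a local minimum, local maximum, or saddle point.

saddle point

The Hessian at the origin is H = [[-6, 4, -4], [4, 6, 4], [-4, 4, -4]].
Row-reducing H symmetrically gives the diagonal entries -6, 26/3, -20/13.
So there are 1 positive, 2 negative pivots.
H is indefinite, so the origin is a saddle point.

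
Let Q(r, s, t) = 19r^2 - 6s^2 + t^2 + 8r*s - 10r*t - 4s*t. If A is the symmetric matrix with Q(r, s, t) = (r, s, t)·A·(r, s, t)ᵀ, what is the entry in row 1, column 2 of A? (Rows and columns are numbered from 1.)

4

The coefficient of r·s in Q is 8. For a symmetric A this equals A[1,2] + A[2,1] = 2·A[1,2].
So A[1,2] = 8/2 = 4.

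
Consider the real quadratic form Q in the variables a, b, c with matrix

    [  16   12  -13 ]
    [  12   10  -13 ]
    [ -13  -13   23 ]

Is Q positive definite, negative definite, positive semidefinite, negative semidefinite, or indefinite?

positive definite

Congruent diagonalization of A (simultaneous row and column reduction) yields pivots 16, 1, 15/8.
Counting signs: 3 positive.
Hence Q is positive definite.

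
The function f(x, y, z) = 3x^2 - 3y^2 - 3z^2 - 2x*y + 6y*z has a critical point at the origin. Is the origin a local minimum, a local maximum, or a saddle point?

saddle point

The Hessian at the origin is H = [[6, -2, 0], [-2, -6, 6], [0, 6, -6]].
Applying the same elementary operations to the rows and columns of H produces a congruent diagonal matrix with entries 6, -20/3, -3/5.
Counting signs: 1 positive, 2 negative.
H is indefinite, so the origin is a saddle point.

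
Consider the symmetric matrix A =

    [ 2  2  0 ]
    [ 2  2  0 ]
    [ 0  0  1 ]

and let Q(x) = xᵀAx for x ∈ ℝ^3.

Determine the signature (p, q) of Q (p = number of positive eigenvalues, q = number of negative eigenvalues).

(2, 0)

Applying the same elementary operations to the rows and columns of A produces a congruent diagonal matrix with entries 2, 0, 1.
That gives 2 positive, 1 zero pivots.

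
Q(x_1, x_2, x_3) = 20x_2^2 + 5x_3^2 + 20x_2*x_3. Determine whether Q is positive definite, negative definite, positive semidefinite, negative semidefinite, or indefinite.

Write A = [[0, 0, 0], [0, 20, 10], [0, 10, 5]].
Congruent diagonalization of A (simultaneous row and column reduction) yields pivots 0, 20, 0.
That gives 1 positive, 2 zero pivots.
Hence Q is positive semidefinite.

positive semidefinite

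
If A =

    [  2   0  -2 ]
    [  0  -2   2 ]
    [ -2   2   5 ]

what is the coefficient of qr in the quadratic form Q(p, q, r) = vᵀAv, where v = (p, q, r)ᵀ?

The coefficient of qr is A[2,3] + A[3,2] = 2·2 = 4.

4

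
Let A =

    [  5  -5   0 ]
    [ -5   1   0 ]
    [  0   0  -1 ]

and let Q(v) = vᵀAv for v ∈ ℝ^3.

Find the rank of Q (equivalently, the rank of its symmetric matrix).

3

Applying the same elementary operations to the rows and columns of A produces a congruent diagonal matrix with entries 5, -4, -1.
So there are 1 positive, 2 negative pivots.
The rank is the number of nonzero pivots: 3.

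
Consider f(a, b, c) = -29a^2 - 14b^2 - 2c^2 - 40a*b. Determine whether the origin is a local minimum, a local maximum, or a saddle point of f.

local maximum

The Hessian at the origin is H = [[-58, -40, 0], [-40, -28, 0], [0, 0, -4]].
Row-reducing H symmetrically gives the diagonal entries -58, -12/29, -4.
That gives 3 negative pivots.
H is negative definite, so the origin is a strict local maximum.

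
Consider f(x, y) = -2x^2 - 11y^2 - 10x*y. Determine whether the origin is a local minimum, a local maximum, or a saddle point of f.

saddle point

The Hessian at the origin is H = [[-4, -10], [-10, -22]].
det H = -4·-22 − (-10)² = -12 < 0, so H is indefinite.
Therefore the origin is a saddle point.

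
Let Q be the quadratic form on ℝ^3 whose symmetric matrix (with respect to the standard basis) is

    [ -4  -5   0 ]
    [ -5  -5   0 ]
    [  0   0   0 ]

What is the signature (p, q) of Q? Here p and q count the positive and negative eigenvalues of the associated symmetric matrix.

Symmetric row and column elimination reduces A to a congruent diagonal form with pivots -4, 5/4, 0.
That gives 1 positive, 1 negative, 1 zero pivots.

(1, 1)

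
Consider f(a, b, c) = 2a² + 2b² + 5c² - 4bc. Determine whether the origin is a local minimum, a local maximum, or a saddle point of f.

The Hessian at the origin is H = [[4, 0, 0], [0, 4, -4], [0, -4, 10]].
Row-reducing H symmetrically gives the diagonal entries 4, 4, 6.
Counting signs: 3 positive.
H is positive definite, so the origin is a strict local minimum.

local minimum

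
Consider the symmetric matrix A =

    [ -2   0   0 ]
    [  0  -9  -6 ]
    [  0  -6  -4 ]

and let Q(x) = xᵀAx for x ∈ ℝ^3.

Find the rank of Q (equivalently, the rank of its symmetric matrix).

Congruent diagonalization of A (simultaneous row and column reduction) yields pivots -2, -9, 0.
Counting signs: 2 negative, 1 zero.
The rank is the number of nonzero pivots: 2.

2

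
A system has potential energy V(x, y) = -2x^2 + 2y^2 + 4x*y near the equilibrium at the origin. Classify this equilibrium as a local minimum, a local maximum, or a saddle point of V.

The Hessian at the origin is H = [[-4, 4], [4, 4]].
det H = -4·4 − (4)² = -32 < 0, so H is indefinite.
Therefore the origin is a saddle point.

saddle point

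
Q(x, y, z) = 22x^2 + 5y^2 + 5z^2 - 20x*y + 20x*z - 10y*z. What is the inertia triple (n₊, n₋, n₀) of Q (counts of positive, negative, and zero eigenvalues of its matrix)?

The associated matrix is A = [[22, -10, 10], [-10, 5, -5], [10, -5, 5]].
Row-reducing A symmetrically gives the diagonal entries 22, 5/11, 0.
So there are 2 positive, 1 zero pivots.

(2, 0, 1)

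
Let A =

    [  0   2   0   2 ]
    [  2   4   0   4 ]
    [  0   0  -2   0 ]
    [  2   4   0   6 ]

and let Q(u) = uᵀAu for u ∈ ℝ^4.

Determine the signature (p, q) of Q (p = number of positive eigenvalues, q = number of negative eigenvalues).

By Sylvester's law of inertia any congruent diagonalization of A has 2 positive, 2 negative and 0 zero entries.

(2, 2)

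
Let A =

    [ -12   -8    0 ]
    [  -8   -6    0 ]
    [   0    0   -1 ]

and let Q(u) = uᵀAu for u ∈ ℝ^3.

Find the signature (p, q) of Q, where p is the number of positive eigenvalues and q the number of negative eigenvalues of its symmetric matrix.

(0, 3)

Applying the same elementary operations to the rows and columns of A produces a congruent diagonal matrix with entries -12, -2/3, -1.
That gives 3 negative pivots.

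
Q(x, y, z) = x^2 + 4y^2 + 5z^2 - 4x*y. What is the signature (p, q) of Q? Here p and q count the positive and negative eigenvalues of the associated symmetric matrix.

Write A = [[1, -2, 0], [-2, 4, 0], [0, 0, 5]].
Row-reducing A symmetrically gives the diagonal entries 1, 0, 5.
That gives 2 positive, 1 zero pivots.

(2, 0)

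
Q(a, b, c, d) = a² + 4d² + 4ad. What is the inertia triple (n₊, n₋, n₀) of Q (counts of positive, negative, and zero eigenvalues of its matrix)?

(1, 0, 3)

The symmetric matrix is A = [[1, 0, 0, 2], [0, 0, 0, 0], [0, 0, 0, 0], [2, 0, 0, 4]].
Congruent diagonalization of A (simultaneous row and column reduction) yields pivots 1, 0, 0, 0.
That gives 1 positive, 3 zero pivots.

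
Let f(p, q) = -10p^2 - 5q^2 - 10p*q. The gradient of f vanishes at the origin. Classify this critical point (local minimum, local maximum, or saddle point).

The Hessian at the origin is H = [[-20, -10], [-10, -10]].
det H = -20·-10 − (-10)² = 100 > 0 and H[1,1] = -20 < 0, so H is negative definite.
Therefore the origin is a local maximum.

local maximum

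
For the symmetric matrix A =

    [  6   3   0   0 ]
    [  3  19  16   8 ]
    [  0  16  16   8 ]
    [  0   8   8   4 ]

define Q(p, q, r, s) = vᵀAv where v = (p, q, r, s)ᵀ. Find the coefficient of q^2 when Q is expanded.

19

The coefficient of q^2 is the diagonal entry A[2,2] = 19.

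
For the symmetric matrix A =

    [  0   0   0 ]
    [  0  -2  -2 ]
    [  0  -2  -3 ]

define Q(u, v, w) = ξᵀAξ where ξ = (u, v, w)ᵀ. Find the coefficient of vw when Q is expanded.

-4

The coefficient of vw is A[2,3] + A[3,2] = 2·(-2) = -4.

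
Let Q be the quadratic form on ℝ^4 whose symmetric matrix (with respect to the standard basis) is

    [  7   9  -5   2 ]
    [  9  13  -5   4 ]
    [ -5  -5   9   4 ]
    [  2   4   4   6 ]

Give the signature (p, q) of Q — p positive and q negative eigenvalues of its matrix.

(3, 0)

Symmetric row and column elimination reduces A to a congruent diagonal form with pivots 7, 10/7, 4, 0.
So there are 3 positive, 1 zero pivots.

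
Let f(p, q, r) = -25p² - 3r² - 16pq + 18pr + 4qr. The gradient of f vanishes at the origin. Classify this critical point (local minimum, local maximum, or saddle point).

saddle point

The Hessian at the origin is H = [[-50, -16, 18], [-16, 0, 4], [18, 4, -6]].
An LDLᵀ factorisation of H has diagonal entries -50, 128/25, -1/8.
So there are 1 positive, 2 negative pivots.
H is indefinite, so the origin is a saddle point.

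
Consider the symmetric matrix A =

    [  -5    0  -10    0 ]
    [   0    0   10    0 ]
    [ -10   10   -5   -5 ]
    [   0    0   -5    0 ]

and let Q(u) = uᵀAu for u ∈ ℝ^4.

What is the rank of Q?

3

Row reduction of A gives 3 nonzero rows, so rank A = 3.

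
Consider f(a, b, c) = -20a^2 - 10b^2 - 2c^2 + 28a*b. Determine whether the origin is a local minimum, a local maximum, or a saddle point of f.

local maximum

The Hessian at the origin is H = [[-40, 28, 0], [28, -20, 0], [0, 0, -4]].
Applying the same elementary operations to the rows and columns of H produces a congruent diagonal matrix with entries -40, -2/5, -4.
So there are 3 negative pivots.
H is negative definite, so the origin is a strict local maximum.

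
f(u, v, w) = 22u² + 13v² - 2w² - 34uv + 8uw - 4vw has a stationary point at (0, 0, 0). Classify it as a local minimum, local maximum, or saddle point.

The Hessian at the origin is H = [[44, -34, 8], [-34, 26, -4], [8, -4, -4]].
An LDLᵀ factorisation of H has diagonal entries 44, -3/11, 12.
That gives 2 positive, 1 negative pivots.
H is indefinite, so the origin is a saddle point.

saddle point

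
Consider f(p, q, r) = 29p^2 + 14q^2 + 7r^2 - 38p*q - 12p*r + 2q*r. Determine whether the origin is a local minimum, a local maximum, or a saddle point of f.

The Hessian at the origin is H = [[58, -38, -12], [-38, 28, 2], [-12, 2, 14]].
Symmetric row and column elimination reduces H to a congruent diagonal form with pivots 58, 90/29, 4/9.
Counting signs: 3 positive.
H is positive definite, so the origin is a strict local minimum.

local minimum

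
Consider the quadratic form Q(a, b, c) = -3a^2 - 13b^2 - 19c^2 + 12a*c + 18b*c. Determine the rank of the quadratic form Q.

3

Write A = [[-3, 0, 6], [0, -13, 9], [6, 9, -19]].
Row-reducing A symmetrically gives the diagonal entries -3, -13, -10/13.
Counting signs: 3 negative.
The rank is the number of nonzero pivots: 3.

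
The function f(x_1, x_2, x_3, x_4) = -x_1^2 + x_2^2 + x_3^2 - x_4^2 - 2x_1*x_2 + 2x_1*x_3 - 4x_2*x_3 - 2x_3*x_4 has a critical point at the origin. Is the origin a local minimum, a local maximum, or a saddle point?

The Hessian at the origin is H = [[-2, -2, 2, 0], [-2, 2, -4, 0], [2, -4, 2, -2], [0, 0, -2, -2]].
Symmetric row and column elimination reduces H to a congruent diagonal form with pivots -2, 4, -5, -6/5.
Counting signs: 1 positive, 3 negative.
H is indefinite, so the origin is a saddle point.

saddle point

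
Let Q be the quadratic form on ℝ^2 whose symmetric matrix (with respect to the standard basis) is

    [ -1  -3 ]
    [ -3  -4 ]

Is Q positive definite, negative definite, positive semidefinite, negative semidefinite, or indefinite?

indefinite

For the 2×2 matrix [[-1, -3], [-3, -4]]: det = -1·-4 − (-3)² = -5, trace = -5.
det < 0 so the eigenvalues have opposite signs; the form is indefinite.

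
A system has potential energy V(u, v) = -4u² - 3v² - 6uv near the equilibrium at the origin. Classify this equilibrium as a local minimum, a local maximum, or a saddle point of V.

local maximum

The Hessian at the origin is H = [[-8, -6], [-6, -6]].
det H = -8·-6 − (-6)² = 12 > 0 and H[1,1] = -8 < 0, so H is negative definite.
Therefore the origin is a local maximum.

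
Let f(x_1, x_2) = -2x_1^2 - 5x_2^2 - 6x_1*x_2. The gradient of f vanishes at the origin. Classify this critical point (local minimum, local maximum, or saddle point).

local maximum

The Hessian at the origin is H = [[-4, -6], [-6, -10]].
det H = -4·-10 − (-6)² = 4 > 0 and H[1,1] = -4 < 0, so H is negative definite.
Therefore the origin is a local maximum.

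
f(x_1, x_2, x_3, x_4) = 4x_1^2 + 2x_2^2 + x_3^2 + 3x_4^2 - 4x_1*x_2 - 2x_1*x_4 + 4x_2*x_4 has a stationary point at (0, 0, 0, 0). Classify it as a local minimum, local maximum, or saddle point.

The Hessian at the origin is H = [[8, -4, 0, -2], [-4, 4, 0, 4], [0, 0, 2, 0], [-2, 4, 0, 6]].
Applying the same elementary operations to the rows and columns of H produces a congruent diagonal matrix with entries 8, 2, 2, 1.
So there are 4 positive pivots.
H is positive definite, so the origin is a strict local minimum.

local minimum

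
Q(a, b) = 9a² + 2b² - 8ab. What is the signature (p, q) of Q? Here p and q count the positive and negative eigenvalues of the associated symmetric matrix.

(2, 0)

Write A = [[9, -4], [-4, 2]].
Applying the same elementary operations to the rows and columns of A produces a congruent diagonal matrix with entries 9, 2/9.
Counting signs: 2 positive.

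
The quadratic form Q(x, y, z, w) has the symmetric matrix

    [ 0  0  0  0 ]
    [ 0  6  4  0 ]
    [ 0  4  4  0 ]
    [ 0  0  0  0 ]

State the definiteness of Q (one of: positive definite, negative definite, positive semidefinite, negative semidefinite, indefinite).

Congruent diagonalization of A (simultaneous row and column reduction) yields pivots 0, 6, 4/3, 0.
That gives 2 positive, 2 zero pivots.
Hence Q is positive semidefinite.

positive semidefinite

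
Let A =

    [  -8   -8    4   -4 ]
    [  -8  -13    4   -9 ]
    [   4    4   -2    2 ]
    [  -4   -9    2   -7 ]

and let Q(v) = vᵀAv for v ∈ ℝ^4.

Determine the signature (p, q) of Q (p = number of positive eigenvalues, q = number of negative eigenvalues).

(0, 2)

Row-reducing A symmetrically gives the diagonal entries -8, -5, 0, 0.
So there are 2 negative, 2 zero pivots.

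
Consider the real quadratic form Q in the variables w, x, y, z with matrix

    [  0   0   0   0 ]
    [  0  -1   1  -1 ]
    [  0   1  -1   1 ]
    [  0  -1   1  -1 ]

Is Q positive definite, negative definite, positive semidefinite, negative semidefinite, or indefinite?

negative semidefinite

Row-reducing A symmetrically gives the diagonal entries 0, -1, 0, 0.
Counting signs: 1 negative, 3 zero.
Hence Q is negative semidefinite.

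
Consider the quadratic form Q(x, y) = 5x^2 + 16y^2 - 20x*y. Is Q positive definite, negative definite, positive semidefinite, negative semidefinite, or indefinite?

The symmetric matrix is A = [[5, -10], [-10, 16]].
Row-reducing A symmetrically gives the diagonal entries 5, -4.
That gives 1 positive, 1 negative pivots.
Hence Q is indefinite.

indefinite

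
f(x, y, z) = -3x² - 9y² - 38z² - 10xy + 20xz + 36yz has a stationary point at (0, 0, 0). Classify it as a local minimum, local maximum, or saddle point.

local maximum

The Hessian at the origin is H = [[-6, -10, 20], [-10, -18, 36], [20, 36, -76]].
An LDLᵀ factorisation of H has diagonal entries -6, -4/3, -4.
Counting signs: 3 negative.
H is negative definite, so the origin is a strict local maximum.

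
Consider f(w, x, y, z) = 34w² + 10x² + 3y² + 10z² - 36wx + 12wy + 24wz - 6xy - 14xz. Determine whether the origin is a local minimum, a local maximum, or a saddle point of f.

local minimum

The Hessian at the origin is H = [[68, -36, 12, 24], [-36, 20, -6, -14], [12, -6, 6, 0], [24, -14, 0, 20]].
An LDLᵀ factorisation of H has diagonal entries 68, 16/17, 15/4, 6.
So there are 4 positive pivots.
H is positive definite, so the origin is a strict local minimum.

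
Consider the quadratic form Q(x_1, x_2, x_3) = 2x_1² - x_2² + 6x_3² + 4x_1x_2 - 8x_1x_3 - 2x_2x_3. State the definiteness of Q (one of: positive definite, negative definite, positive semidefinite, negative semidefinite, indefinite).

The symmetric matrix is A = [[2, 2, -4], [2, -1, -1], [-4, -1, 6]].
Applying the same elementary operations to the rows and columns of A produces a congruent diagonal matrix with entries 2, -3, 1.
That gives 2 positive, 1 negative pivots.
Hence Q is indefinite.

indefinite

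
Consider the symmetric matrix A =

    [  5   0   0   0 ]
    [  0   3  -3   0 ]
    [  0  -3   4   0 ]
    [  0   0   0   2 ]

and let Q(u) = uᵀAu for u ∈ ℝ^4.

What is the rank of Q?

Applying the same elementary operations to the rows and columns of A produces a congruent diagonal matrix with entries 5, 3, 1, 2.
Counting signs: 4 positive.
The rank is the number of nonzero pivots: 4.

4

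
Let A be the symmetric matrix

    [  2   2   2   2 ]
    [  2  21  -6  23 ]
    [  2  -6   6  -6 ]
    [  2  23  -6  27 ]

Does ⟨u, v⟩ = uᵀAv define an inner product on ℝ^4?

Leading principal minors: Δ_1 = 2, Δ_2 = 38, Δ_3 = 24, Δ_4 = 16.
All leading principal minors are positive, so by Sylvester's criterion Q is positive definite.
⟨·,·⟩ is an inner product exactly when A is positive definite.

yes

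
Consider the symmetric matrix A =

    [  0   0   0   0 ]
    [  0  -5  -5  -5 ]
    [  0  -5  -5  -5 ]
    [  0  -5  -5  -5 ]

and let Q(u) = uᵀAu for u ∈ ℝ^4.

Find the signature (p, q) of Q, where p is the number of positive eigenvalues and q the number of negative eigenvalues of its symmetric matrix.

Congruent diagonalization of A (simultaneous row and column reduction) yields pivots 0, -5, 0, 0.
So there are 1 negative, 3 zero pivots.

(0, 1)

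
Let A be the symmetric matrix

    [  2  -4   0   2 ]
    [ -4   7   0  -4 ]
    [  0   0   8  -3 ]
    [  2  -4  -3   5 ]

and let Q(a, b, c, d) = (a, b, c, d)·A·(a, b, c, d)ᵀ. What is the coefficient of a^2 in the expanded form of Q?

The coefficient of a^2 is the diagonal entry A[1,1] = 2.

2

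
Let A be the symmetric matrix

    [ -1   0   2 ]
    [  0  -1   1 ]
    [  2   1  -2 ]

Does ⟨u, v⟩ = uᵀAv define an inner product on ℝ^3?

Congruent diagonalization of A (simultaneous row and column reduction) yields pivots -1, -1, 3.
That gives 1 positive, 2 negative pivots.
Hence Q is indefinite.
⟨·,·⟩ is an inner product exactly when A is positive definite.

no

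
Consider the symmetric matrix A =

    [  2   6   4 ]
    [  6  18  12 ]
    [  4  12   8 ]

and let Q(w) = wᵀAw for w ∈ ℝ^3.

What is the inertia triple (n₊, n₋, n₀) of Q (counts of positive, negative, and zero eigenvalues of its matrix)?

(1, 0, 2)

Applying the same elementary operations to the rows and columns of A produces a congruent diagonal matrix with entries 2, 0, 0.
So there are 1 positive, 2 zero pivots.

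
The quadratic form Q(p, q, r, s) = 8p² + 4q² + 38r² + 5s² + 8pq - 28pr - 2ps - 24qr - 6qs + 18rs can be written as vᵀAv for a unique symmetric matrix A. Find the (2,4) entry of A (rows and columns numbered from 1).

The coefficient of q·s in Q is -6. For a symmetric A this equals A[2,4] + A[4,2] = 2·A[2,4].
So A[2,4] = -6/2 = -3.

-3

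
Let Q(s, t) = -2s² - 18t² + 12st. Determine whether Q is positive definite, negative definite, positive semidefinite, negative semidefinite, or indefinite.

negative semidefinite

The symmetric matrix of Q is [[-2, 6], [6, -18]].
For the 2×2 matrix [[-2, 6], [6, -18]]: det = -2·-18 − (6)² = 0, trace = -20.
det = 0 so one eigenvalue is zero; the form is semidefinite with the sign of the trace.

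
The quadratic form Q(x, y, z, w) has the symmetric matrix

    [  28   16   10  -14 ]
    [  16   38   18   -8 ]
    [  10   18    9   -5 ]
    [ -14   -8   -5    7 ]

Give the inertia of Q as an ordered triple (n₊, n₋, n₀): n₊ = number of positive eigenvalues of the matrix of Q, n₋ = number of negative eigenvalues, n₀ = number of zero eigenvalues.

Symmetric row and column elimination reduces A to a congruent diagonal form with pivots 28, 202/7, 20/101, 0.
That gives 3 positive, 1 zero pivots.

(3, 0, 1)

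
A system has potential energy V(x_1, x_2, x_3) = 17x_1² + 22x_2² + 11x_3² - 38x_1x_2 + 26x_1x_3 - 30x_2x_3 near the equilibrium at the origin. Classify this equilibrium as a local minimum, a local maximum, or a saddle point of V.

The Hessian at the origin is H = [[34, -38, 26], [-38, 44, -30], [26, -30, 22]].
Applying the same elementary operations to the rows and columns of H produces a congruent diagonal matrix with entries 34, 26/17, 20/13.
Counting signs: 3 positive.
H is positive definite, so the origin is a strict local minimum.

local minimum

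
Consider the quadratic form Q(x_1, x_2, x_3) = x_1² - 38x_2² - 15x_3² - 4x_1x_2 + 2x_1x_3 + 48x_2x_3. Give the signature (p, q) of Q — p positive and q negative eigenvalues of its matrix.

(2, 1)

The associated matrix is A = [[1, -2, 1], [-2, -38, 24], [1, 24, -15]].
Applying the same elementary operations to the rows and columns of A produces a congruent diagonal matrix with entries 1, -42, 2/21.
That gives 2 positive, 1 negative pivots.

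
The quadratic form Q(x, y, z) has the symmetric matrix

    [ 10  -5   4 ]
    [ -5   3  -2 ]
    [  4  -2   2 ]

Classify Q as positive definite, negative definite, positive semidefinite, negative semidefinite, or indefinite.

positive definite

Leading principal minors: Δ_1 = 10, Δ_2 = 5, Δ_3 = 2.
All leading principal minors are positive, so by Sylvester's criterion Q is positive definite.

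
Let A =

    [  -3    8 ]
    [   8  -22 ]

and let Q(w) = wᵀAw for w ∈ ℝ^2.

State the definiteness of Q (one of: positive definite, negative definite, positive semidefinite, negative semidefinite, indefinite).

Leading principal minors: Δ_1 = -3, Δ_2 = 2.
The signs alternate starting with Δ_1 < 0, so by Sylvester's criterion Q is negative definite.

negative definite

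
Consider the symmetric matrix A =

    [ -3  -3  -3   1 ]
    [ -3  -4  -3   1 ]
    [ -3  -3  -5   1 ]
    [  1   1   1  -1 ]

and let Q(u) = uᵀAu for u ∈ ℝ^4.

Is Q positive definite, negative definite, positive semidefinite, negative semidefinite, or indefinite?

negative definite

Row-reducing A symmetrically gives the diagonal entries -3, -1, -2, -2/3.
That gives 4 negative pivots.
Hence Q is negative definite.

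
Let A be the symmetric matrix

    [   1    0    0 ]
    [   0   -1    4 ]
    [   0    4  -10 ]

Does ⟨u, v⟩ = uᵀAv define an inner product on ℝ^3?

An LDLᵀ factorisation of A has diagonal entries 1, -1, 6.
That gives 2 positive, 1 negative pivots.
Hence Q is indefinite.
⟨·,·⟩ is an inner product exactly when A is positive definite.

no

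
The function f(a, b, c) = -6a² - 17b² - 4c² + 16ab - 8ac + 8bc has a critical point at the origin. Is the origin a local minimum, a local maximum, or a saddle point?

local maximum

The Hessian at the origin is H = [[-12, 16, -8], [16, -34, 8], [-8, 8, -8]].
Row-reducing H symmetrically gives the diagonal entries -12, -38/3, -40/19.
So there are 3 negative pivots.
H is negative definite, so the origin is a strict local maximum.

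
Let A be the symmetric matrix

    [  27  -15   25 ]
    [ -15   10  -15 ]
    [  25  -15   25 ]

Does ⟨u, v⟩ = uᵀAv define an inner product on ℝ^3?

yes

Leading principal minors: Δ_1 = 27, Δ_2 = 45, Δ_3 = 50.
All leading principal minors are positive, so by Sylvester's criterion Q is positive definite.
⟨·,·⟩ is an inner product exactly when A is positive definite.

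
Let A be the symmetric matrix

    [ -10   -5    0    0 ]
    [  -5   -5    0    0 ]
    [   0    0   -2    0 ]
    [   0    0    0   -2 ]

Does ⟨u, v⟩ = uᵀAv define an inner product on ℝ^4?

Leading principal minors: Δ_1 = -10, Δ_2 = 25, Δ_3 = -50, Δ_4 = 100.
The signs alternate starting with Δ_1 < 0, so by Sylvester's criterion Q is negative definite.
⟨·,·⟩ is an inner product exactly when A is positive definite.

no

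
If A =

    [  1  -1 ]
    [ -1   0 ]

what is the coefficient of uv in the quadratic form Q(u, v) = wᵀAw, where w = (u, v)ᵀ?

The coefficient of uv is A[1,2] + A[2,1] = 2·(-1) = -2.

-2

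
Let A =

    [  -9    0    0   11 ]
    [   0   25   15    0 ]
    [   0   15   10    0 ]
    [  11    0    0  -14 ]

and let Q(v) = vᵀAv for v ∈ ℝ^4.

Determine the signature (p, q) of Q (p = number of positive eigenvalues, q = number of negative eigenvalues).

Applying the same elementary operations to the rows and columns of A produces a congruent diagonal matrix with entries -9, 25, 1, -5/9.
That gives 2 positive, 2 negative pivots.

(2, 2)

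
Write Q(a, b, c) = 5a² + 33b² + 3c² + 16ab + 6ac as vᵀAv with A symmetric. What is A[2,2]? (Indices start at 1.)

33

The coefficient of b² in Q is 33, and that is exactly A[2,2].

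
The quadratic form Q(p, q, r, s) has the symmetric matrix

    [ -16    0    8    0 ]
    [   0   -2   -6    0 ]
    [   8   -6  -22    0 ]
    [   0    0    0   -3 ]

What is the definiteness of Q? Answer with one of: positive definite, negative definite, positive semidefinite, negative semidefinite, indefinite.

Row-reducing A symmetrically gives the diagonal entries -16, -2, 0, -3.
That gives 3 negative, 1 zero pivots.
Hence Q is negative semidefinite.

negative semidefinite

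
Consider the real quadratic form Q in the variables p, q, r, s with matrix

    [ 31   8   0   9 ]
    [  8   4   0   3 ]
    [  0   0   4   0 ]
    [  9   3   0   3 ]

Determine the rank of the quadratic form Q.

An LDLᵀ factorisation of A has diagonal entries 31, 60/31, 4, 3/20.
So there are 4 positive pivots.
The rank is the number of nonzero pivots: 4.

4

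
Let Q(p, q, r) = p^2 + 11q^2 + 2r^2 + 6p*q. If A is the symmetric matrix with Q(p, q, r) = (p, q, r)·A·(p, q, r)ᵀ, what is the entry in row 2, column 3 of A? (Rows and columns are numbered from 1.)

The coefficient of q·r in Q is 0. For a symmetric A this equals A[2,3] + A[3,2] = 2·A[2,3].
So A[2,3] = 0/2 = 0.

0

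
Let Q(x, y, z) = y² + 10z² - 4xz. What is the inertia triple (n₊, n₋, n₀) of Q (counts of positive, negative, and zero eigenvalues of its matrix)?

The symmetric matrix is A = [[0, 0, -2], [0, 1, 0], [-2, 0, 10]].
By Sylvester's law of inertia any congruent diagonalization of A has 2 positive, 1 negative and 0 zero entries.

(2, 1, 0)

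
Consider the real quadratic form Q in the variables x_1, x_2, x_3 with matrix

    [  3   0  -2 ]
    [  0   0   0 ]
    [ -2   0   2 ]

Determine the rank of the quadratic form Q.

2

Applying the same elementary operations to the rows and columns of A produces a congruent diagonal matrix with entries 3, 0, 2/3.
That gives 2 positive, 1 zero pivots.
The rank is the number of nonzero pivots: 2.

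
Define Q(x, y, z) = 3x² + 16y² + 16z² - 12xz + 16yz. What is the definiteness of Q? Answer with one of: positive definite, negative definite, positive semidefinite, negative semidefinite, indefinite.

The associated matrix is A = [[3, 0, -6], [0, 16, 8], [-6, 8, 16]].
Applying the same elementary operations to the rows and columns of A produces a congruent diagonal matrix with entries 3, 16, 0.
So there are 2 positive, 1 zero pivots.
Hence Q is positive semidefinite.

positive semidefinite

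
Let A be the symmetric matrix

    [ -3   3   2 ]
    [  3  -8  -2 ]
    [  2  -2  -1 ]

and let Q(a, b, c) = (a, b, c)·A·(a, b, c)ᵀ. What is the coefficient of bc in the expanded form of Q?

The coefficient of bc is A[2,3] + A[3,2] = 2·(-2) = -4.

-4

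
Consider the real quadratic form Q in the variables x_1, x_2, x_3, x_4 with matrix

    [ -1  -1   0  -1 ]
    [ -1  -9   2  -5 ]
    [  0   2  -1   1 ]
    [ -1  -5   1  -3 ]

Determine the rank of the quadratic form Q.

Congruent diagonalization of A (simultaneous row and column reduction) yields pivots -1, -8, -1/2, 0.
That gives 3 negative, 1 zero pivots.
The rank is the number of nonzero pivots: 3.

3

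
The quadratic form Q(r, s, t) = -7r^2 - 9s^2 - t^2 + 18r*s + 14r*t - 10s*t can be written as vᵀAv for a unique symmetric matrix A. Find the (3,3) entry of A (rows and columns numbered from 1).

The coefficient of t^2 in Q is -1, and that is exactly A[3,3].

-1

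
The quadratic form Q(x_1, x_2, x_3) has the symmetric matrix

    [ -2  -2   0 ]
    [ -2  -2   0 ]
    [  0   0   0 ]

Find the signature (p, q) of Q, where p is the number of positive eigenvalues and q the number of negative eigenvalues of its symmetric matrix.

Symmetric row and column elimination reduces A to a congruent diagonal form with pivots -2, 0, 0.
Counting signs: 1 negative, 2 zero.

(0, 1)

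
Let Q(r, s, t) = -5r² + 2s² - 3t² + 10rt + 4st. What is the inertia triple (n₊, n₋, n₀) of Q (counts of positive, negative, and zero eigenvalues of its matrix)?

The symmetric matrix is A = [[-5, 0, 5], [0, 2, 2], [5, 2, -3]].
Congruent diagonalization of A (simultaneous row and column reduction) yields pivots -5, 2, 0.
That gives 1 positive, 1 negative, 1 zero pivots.

(1, 1, 1)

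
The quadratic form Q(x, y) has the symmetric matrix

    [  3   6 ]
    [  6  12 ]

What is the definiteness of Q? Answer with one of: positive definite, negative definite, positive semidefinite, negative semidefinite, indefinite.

For the 2×2 matrix [[3, 6], [6, 12]]: det = 3·12 − (6)² = 0, trace = 15.
det = 0 so one eigenvalue is zero; the form is semidefinite with the sign of the trace.

positive semidefinite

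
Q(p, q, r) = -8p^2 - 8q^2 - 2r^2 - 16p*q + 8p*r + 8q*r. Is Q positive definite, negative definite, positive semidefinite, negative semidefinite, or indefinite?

negative semidefinite

The symmetric matrix is A = [[-8, -8, 4], [-8, -8, 4], [4, 4, -2]].
Symmetric row and column elimination reduces A to a congruent diagonal form with pivots -8, 0, 0.
So there are 1 negative, 2 zero pivots.
Hence Q is negative semidefinite.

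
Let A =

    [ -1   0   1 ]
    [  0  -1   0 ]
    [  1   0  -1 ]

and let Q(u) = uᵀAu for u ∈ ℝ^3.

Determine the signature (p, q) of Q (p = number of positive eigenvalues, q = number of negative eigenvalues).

Row-reducing A symmetrically gives the diagonal entries -1, -1, 0.
Counting signs: 2 negative, 1 zero.

(0, 2)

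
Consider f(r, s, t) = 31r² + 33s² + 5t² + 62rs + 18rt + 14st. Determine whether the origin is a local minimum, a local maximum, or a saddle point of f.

The Hessian at the origin is H = [[62, 62, 18], [62, 66, 14], [18, 14, 10]].
Congruent diagonalization of H (simultaneous row and column reduction) yields pivots 62, 4, 24/31.
Counting signs: 3 positive.
H is positive definite, so the origin is a strict local minimum.

local minimum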